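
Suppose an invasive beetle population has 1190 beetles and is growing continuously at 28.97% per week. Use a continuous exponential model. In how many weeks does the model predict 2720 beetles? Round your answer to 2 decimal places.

t ≈ 2.85 weeks

2720 = 1190 · e^(0.2897·t)
t = ln(2720/1190) / 0.2897 = ln(2.28571) / 0.2897 = 0.82668 / 0.2897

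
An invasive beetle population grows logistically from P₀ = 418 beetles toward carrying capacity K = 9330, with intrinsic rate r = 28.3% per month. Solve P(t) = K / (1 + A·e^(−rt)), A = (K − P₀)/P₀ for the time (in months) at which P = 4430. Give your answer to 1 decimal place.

A = (9330 − 418)/418 = 21.32057
4430 = 9330/(1 + 21.32057·e^(−0.283t)) → 1 + 21.32057·e^(−0.283t) = 2.10609
e^(−0.283t) = 0.051879 → t = ln(19.27554)/0.283 = 2.95884/0.283

t ≈ 10.5 months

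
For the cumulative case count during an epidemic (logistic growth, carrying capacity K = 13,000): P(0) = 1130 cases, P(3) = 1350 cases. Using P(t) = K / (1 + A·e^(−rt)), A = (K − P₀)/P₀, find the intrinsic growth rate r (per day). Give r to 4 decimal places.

r ≈ 0.0655 per day

A = (13000 − 1130)/1130 = 10.50442
1350 = 13000/(1 + 10.50442·e^(−r·3)) → e^(−3r) = (9.62963 − 1)/10.50442 = 0.821523
r = −ln(0.821523)/3 = 0.19659/3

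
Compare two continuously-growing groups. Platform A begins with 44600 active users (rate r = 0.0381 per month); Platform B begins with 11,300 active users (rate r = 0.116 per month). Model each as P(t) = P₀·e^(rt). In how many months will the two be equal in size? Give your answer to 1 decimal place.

44600·e^(0.0381t) = 11300·e^(0.116t)
44600/11300 = e^((0.116 − 0.0381)t) → ln(3.9469) = 0.0779·t
t = 1.37293 / 0.0779

t ≈ 17.6 months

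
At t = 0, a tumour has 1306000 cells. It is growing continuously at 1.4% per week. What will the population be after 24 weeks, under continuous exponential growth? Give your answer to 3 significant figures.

≈ 1,830,000 cells

P(24) = 1306000 · e^(0.014·24) = 1306000 · e^(0.336)
= 1306000 · 1.39934 ≈ 1827536.77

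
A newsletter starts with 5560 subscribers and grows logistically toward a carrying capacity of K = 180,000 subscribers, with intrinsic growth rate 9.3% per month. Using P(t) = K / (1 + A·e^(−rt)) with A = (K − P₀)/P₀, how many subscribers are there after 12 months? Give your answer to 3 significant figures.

≈ 16,000 subscribers

A = (180000 − 5560)/5560 = 31.3741
P(12) = 180000 / (1 + 31.3741·e^(−0.093·12)) = 180000 / (1 + 31.3741·0.327588)
= 180000 / 11.27776 ≈ 15960.61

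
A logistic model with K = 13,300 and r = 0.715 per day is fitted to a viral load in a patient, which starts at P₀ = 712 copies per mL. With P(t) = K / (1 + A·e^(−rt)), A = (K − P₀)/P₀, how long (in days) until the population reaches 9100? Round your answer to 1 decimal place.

t ≈ 5.1 days

A = (13300 − 712)/712 = 17.67978
9100 = 13300/(1 + 17.67978·e^(−0.715t)) → 1 + 17.67978·e^(−0.715t) = 1.46154
e^(−0.715t) = 0.026105 → t = ln(38.30618)/0.715 = 3.64561/0.715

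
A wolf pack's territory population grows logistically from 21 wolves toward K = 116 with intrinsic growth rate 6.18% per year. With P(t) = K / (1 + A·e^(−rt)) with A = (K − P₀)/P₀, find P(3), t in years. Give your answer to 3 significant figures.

≈ 24.4 wolves

A = (116 − 21)/21 = 4.52381
P(3) = 116 / (1 + 4.52381·e^(−0.0618·3)) = 116 / (1 + 4.52381·0.830772)
= 116 / 4.75825 ≈ 24.38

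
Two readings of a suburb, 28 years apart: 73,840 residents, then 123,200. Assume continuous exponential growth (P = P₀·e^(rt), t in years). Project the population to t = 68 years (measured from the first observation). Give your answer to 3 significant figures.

≈ 256,000 residents

r = ln(123200/73840) / 28 ≈ 0.018282 per year
P(68) = 73840 · e^(0.018282·68) = 73840 · 3.46671 ≈ 255981.93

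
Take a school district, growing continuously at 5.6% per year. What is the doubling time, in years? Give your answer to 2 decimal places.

doubling time ≈ 12.38 years

doubling time = ln(2) / |r| = 0.69315 / 0.056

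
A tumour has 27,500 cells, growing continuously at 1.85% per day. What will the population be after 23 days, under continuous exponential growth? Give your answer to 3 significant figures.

P(23) = 27500 · e^(0.0185·23) = 27500 · e^(0.4255)
= 27500 · 1.53036 ≈ 42084.77

≈ 42,100 cells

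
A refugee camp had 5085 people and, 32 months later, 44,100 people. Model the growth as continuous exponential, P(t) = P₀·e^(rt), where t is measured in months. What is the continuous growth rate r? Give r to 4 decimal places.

r ≈ 0.0675 per month

44100 = 5085 · e^(r·32)
e^(32r) = 44100/5085 = 8.67257
r = ln(8.67257) / 32 = 2.16016 / 32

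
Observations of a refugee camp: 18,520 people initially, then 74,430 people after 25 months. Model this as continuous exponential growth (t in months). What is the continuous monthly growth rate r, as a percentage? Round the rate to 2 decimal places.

74430 = 18520 · e^(r·25)
e^(25r) = 74430/18520 = 4.0189
r = ln(4.0189) / 25 = 1.39101 / 25

r ≈ 5.56% per month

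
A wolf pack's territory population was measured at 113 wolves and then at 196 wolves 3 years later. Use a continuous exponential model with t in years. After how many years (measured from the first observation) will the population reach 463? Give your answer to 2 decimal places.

t ≈ 7.68 years

r = ln(196/113) / 3 ≈ 0.183576 per year
t = ln(463/113) / r = 1.41034 / 0.183576 ≈ 7.683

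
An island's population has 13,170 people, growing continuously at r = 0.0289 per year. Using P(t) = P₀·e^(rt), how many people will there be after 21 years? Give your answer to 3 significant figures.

≈ 24,200 people

P(21) = 13170 · e^(0.0289·21) = 13170 · e^(0.6069)
= 13170 · 1.83473 ≈ 24163.46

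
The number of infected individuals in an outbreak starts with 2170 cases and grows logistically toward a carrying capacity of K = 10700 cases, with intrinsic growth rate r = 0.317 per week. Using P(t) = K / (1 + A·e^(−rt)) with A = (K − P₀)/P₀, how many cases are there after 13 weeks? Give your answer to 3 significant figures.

A = (10700 − 2170)/2170 = 3.93088
P(13) = 10700 / (1 + 3.93088·e^(−0.317·13)) = 10700 / (1 + 3.93088·0.016228)
= 10700 / 1.06379 ≈ 10058.36

≈ 10,100 cases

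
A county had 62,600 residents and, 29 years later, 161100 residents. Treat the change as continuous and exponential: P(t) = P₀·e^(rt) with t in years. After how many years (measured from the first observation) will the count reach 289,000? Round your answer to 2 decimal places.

t ≈ 46.93 years

r = ln(161100/62600) / 29 ≈ 0.032595 per year
t = ln(289000/62600) / r = 1.52966 / 0.032595 ≈ 46.929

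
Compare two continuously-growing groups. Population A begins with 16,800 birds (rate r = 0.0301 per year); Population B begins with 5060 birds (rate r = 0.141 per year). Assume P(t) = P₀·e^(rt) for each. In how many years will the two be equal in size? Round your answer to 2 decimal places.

16800·e^(0.0301t) = 5060·e^(0.141t)
16800/5060 = e^((0.141 − 0.0301)t) → ln(3.32016) = 0.1109·t
t = 1.20001 / 0.1109

t ≈ 10.82 years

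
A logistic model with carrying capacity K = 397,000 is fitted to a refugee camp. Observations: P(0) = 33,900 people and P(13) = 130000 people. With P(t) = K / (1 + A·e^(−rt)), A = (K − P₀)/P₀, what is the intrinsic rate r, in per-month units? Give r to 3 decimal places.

r ≈ 0.127 per month

A = (397000 − 33900)/33900 = 10.71091
130000 = 397000/(1 + 10.71091·e^(−r·13)) → e^(−13r) = (3.05385 − 1)/10.71091 = 0.191753
r = −ln(0.191753)/13 = 1.65155/13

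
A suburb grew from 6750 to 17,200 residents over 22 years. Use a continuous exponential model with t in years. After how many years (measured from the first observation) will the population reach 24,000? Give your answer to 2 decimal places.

r = ln(17200/6750) / 22 ≈ 0.042517 per year
t = ln(24000/6750) / r = 1.26851 / 0.042517 ≈ 29.836

t ≈ 29.84 years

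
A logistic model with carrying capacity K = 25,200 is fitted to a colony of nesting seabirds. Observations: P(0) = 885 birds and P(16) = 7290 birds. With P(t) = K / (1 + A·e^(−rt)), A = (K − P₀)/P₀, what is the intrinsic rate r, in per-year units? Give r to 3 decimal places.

A = (25200 − 885)/885 = 27.47458
7290 = 25200/(1 + 27.47458·e^(−r·16)) → e^(−16r) = (3.45679 − 1)/27.47458 = 0.08942
r = −ln(0.08942)/16 = 2.41441/16

r ≈ 0.151 per year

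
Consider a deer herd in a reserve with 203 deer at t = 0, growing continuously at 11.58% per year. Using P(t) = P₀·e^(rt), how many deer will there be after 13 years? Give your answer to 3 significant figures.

P(13) = 203 · e^(0.1158·13) = 203 · e^(1.5054)
= 203 · 4.50596 ≈ 914.71

≈ 915 deer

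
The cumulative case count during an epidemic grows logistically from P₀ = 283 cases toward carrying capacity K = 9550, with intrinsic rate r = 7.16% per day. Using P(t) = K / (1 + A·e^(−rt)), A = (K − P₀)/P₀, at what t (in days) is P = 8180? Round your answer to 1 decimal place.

t ≈ 73.7 days

A = (9550 − 283)/283 = 32.74558
8180 = 9550/(1 + 32.74558·e^(−0.0716t)) → 1 + 32.74558·e^(−0.0716t) = 1.16748
e^(−0.0716t) = 0.005115 → t = ln(195.51742)/0.0716 = 5.27565/0.0716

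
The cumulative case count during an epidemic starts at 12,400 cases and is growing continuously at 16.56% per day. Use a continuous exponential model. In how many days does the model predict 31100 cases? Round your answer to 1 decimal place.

t ≈ 5.6 days

31100 = 12400 · e^(0.1656·t)
t = ln(31100/12400) / 0.1656 = ln(2.50806) / 0.1656 = 0.91951 / 0.1656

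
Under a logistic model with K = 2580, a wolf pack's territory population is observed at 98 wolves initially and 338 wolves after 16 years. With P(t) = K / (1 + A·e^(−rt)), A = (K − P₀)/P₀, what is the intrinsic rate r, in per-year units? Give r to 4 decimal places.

A = (2580 − 98)/98 = 25.32653
338 = 2580/(1 + 25.32653·e^(−r·16)) → e^(−16r) = (7.63314 − 1)/25.32653 = 0.261905
r = −ln(0.261905)/16 = 1.33977/16

r ≈ 0.0837 per year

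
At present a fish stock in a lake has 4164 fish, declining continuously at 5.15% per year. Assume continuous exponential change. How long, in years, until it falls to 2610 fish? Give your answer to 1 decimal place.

2610 = 4164 · e^(-0.0515·t)
t = ln(2610/4164) / -0.0515 = ln(0.6268) / -0.0515 = -0.46713 / -0.0515

t ≈ 9.1 years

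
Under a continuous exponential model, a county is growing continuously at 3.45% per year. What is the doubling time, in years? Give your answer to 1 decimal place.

doubling time ≈ 20.1 years

doubling time = ln(2) / |r| = 0.69315 / 0.0345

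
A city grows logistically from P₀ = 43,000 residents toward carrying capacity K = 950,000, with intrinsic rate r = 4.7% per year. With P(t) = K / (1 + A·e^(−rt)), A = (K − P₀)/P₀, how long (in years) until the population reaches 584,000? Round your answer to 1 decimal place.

A = (950000 − 43000)/43000 = 21.09302
584000 = 950000/(1 + 21.09302·e^(−0.047t)) → 1 + 21.09302·e^(−0.047t) = 1.62671
e^(−0.047t) = 0.029712 → t = ln(33.65663)/0.047 = 3.51621/0.047

t ≈ 74.8 years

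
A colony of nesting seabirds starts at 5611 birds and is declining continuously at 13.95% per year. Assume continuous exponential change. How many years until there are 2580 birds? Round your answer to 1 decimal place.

2580 = 5611 · e^(-0.1395·t)
t = ln(2580/5611) / -0.1395 = ln(0.45981) / -0.1395 = -0.77694 / -0.1395

t ≈ 5.6 years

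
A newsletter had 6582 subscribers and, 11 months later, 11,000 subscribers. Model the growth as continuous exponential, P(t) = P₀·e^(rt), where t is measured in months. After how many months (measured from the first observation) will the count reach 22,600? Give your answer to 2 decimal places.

t ≈ 26.42 months

r = ln(11000/6582) / 11 ≈ 0.046687 per month
t = ln(22600/6582) / r = 1.23361 / 0.046687 ≈ 26.423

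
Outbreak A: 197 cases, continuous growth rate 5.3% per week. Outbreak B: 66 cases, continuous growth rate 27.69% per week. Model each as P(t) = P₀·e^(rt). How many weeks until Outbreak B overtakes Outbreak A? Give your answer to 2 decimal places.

197·e^(0.053t) = 66·e^(0.2769t)
197/66 = e^((0.2769 − 0.053)t) → ln(2.98485) = 0.2239·t
t = 1.09355 / 0.2239

t ≈ 4.88 weeks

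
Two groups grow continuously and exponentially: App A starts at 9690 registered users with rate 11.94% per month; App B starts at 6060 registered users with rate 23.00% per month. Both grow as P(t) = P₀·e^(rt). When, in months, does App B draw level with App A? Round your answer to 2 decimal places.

9690·e^(0.1194t) = 6060·e^(0.23t)
9690/6060 = e^((0.23 − 0.1194)t) → ln(1.59901) = 0.1106·t
t = 0.46938 / 0.1106

t ≈ 4.24 months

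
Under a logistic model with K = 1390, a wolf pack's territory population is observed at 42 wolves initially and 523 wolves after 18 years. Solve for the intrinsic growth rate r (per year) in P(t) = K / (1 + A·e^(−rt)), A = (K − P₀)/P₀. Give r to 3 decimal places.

r ≈ 0.165 per year

A = (1390 − 42)/42 = 32.09524
523 = 1390/(1 + 32.09524·e^(−r·18)) → e^(−18r) = (2.65774 − 1)/32.09524 = 0.051651
r = −ln(0.051651)/18 = 2.96325/18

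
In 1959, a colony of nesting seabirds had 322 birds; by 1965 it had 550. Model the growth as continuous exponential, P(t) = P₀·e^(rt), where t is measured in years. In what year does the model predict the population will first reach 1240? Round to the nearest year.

r = ln(550/322) / 6 = 0.53537/6 ≈ 0.089228 per year
t = ln(1240/322) / r = 1.34832/0.089228 ≈ 15.11 years after 1959

year 1974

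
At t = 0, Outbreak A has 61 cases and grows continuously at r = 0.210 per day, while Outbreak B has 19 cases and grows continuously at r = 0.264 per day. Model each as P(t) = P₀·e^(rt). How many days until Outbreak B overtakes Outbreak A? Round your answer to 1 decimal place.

61·e^(0.21t) = 19·e^(0.264t)
61/19 = e^((0.264 − 0.21)t) → ln(3.21053) = 0.054·t
t = 1.16643 / 0.054

t ≈ 21.6 days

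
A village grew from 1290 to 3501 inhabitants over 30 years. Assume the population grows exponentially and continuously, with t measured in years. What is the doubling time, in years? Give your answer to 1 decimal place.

r = ln(3501/1290) / 30 = ln(2.71395) / 30 ≈ 0.03328 per year
doubling time = ln 2 / |r| = 0.69315 / 0.03328

doubling time ≈ 20.8 years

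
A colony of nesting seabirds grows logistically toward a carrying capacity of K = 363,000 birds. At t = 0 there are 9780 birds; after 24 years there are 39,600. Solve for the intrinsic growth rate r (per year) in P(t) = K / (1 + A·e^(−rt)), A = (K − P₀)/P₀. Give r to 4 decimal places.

r ≈ 0.0619 per year

A = (363000 − 9780)/9780 = 36.11656
39600 = 363000/(1 + 36.11656·e^(−r·24)) → e^(−24r) = (9.16667 − 1)/36.11656 = 0.22612
r = −ln(0.22612)/24 = 1.48669/24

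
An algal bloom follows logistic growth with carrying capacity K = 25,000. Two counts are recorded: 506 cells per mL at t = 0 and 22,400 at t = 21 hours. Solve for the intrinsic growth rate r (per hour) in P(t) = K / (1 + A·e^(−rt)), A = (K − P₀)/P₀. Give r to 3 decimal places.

r ≈ 0.287 per hour

A = (25000 − 506)/506 = 48.40711
22400 = 25000/(1 + 48.40711·e^(−r·21)) → e^(−21r) = (1.11607 − 1)/48.40711 = 0.002398
r = −ln(0.002398)/21 = 6.0332/21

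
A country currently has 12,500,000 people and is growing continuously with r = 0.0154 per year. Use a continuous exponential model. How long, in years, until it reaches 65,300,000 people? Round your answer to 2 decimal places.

65300000 = 12500000 · e^(0.0154·t)
t = ln(65300000/12500000) / 0.0154 = ln(5.224) / 0.0154 = 1.65326 / 0.0154

t ≈ 107.35 years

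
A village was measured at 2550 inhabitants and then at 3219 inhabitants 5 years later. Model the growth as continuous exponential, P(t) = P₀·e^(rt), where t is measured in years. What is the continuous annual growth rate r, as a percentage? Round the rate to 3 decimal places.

r ≈ 4.660% per year

3219 = 2550 · e^(r·5)
e^(5r) = 3219/2550 = 1.26235
r = ln(1.26235) / 5 = 0.23298 / 5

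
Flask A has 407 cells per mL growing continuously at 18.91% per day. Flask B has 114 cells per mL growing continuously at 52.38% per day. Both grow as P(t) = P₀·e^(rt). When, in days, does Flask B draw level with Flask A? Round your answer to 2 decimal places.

t ≈ 3.80 days

407·e^(0.1891t) = 114·e^(0.5238t)
407/114 = e^((0.5238 − 0.1891)t) → ln(3.57018) = 0.3347·t
t = 1.27261 / 0.3347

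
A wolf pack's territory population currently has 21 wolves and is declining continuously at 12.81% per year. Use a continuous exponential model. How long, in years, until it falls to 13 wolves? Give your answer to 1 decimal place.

t ≈ 3.7 years

13 = 21 · e^(-0.1281·t)
t = ln(13/21) / -0.1281 = ln(0.61905) / -0.1281 = -0.47957 / -0.1281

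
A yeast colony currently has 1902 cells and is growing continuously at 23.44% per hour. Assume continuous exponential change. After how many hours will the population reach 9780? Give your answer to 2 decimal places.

t ≈ 6.99 hours

9780 = 1902 · e^(0.2344·t)
t = ln(9780/1902) / 0.2344 = ln(5.14196) / 0.2344 = 1.63743 / 0.2344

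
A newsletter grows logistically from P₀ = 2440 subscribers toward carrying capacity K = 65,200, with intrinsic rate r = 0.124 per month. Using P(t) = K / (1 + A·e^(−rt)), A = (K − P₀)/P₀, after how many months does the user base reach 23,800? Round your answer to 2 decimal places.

A = (65200 − 2440)/2440 = 25.72131
23800 = 65200/(1 + 25.72131·e^(−0.124t)) → 1 + 25.72131·e^(−0.124t) = 2.7395
e^(−0.124t) = 0.067629 → t = ln(14.78665)/0.124 = 2.69372/0.124

t ≈ 21.72 months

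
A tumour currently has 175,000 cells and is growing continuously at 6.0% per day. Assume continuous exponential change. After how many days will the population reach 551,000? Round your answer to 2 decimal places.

t ≈ 19.12 days

551000 = 175000 · e^(0.06·t)
t = ln(551000/175000) / 0.06 = ln(3.14857) / 0.06 = 1.14695 / 0.06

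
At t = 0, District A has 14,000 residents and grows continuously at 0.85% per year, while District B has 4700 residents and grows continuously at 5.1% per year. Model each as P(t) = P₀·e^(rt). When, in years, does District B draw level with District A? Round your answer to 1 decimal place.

14000·e^(0.0085t) = 4700·e^(0.051t)
14000/4700 = e^((0.051 − 0.0085)t) → ln(2.97872) = 0.0425·t
t = 1.09149 / 0.0425

t ≈ 25.7 years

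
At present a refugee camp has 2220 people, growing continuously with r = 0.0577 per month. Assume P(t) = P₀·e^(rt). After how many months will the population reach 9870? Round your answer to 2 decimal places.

9870 = 2220 · e^(0.0577·t)
t = ln(9870/2220) / 0.0577 = ln(4.44595) / 0.0577 = 1.49199 / 0.0577

t ≈ 25.86 months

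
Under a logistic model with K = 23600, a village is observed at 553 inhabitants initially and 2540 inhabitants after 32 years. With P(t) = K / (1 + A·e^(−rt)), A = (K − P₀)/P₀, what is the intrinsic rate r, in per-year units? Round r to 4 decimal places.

r ≈ 0.0505 per year

A = (23600 − 553)/553 = 41.67631
2540 = 23600/(1 + 41.67631·e^(−r·32)) → e^(−32r) = (9.29134 − 1)/41.67631 = 0.198946
r = −ln(0.198946)/32 = 1.61472/32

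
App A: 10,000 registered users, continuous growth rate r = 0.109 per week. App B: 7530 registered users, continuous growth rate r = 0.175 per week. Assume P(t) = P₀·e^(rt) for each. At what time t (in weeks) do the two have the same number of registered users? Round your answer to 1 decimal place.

10000·e^(0.109t) = 7530·e^(0.175t)
10000/7530 = e^((0.175 − 0.109)t) → ln(1.32802) = 0.066·t
t = 0.28369 / 0.066

t ≈ 4.3 weeks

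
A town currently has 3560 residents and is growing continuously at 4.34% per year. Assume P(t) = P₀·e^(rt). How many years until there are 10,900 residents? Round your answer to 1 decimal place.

10900 = 3560 · e^(0.0434·t)
t = ln(10900/3560) / 0.0434 = ln(3.0618) / 0.0434 = 1.119 / 0.0434

t ≈ 25.8 years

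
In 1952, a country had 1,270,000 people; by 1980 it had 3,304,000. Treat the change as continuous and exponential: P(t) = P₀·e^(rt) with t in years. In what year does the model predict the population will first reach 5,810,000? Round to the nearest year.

year 1997

r = ln(3304000/1270000) / 28 = 0.95612/28 ≈ 0.034147 per year
t = ln(5810000/1270000) / r = 1.52056/0.034147 ≈ 44.53 years after 1952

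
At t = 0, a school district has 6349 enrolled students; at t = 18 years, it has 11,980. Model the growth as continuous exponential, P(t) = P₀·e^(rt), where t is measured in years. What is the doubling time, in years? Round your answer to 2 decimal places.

doubling time ≈ 19.65 years

r = ln(11980/6349) / 18 = ln(1.88691) / 18 ≈ 0.035275 per year
doubling time = ln 2 / |r| = 0.69315 / 0.035275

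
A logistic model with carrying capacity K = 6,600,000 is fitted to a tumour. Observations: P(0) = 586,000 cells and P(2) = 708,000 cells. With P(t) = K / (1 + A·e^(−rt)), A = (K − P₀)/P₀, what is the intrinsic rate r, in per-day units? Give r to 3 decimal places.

A = (6600000 − 586000)/586000 = 10.2628
708000 = 6600000/(1 + 10.2628·e^(−r·2)) → e^(−2r) = (9.32203 − 1)/10.2628 = 0.810893
r = −ln(0.810893)/2 = 0.20962/2

r ≈ 0.105 per day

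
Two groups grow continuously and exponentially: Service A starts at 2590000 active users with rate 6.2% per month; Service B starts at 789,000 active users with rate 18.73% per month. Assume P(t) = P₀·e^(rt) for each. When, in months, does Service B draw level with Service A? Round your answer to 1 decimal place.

2590000·e^(0.062t) = 789000·e^(0.1873t)
2590000/789000 = e^((0.1873 − 0.062)t) → ln(3.28264) = 0.1253·t
t = 1.18865 / 0.1253

t ≈ 9.5 months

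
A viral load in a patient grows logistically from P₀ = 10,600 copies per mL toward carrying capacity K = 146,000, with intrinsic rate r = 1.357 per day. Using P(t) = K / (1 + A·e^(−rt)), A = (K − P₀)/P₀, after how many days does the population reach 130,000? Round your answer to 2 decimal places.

t ≈ 3.42 days

A = (146000 − 10600)/10600 = 12.77358
130000 = 146000/(1 + 12.77358·e^(−1.357t)) → 1 + 12.77358·e^(−1.357t) = 1.12308
e^(−1.357t) = 0.009635 → t = ln(103.78538)/1.357 = 4.64233/1.357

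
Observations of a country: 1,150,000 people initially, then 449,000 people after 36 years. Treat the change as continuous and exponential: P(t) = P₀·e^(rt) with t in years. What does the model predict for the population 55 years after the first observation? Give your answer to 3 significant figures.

≈ 273,000 people

r = ln(449000/1150000) / 36 ≈ -0.026125 per year
P(55) = 1150000 · e^(-0.026125·55) = 1150000 · 0.23767 ≈ 273322.08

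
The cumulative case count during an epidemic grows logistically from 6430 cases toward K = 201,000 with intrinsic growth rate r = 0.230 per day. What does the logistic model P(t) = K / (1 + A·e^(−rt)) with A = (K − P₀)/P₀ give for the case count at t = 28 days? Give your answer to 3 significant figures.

A = (201000 − 6430)/6430 = 30.25972
P(28) = 201000 / (1 + 30.25972·e^(−0.23·28)) = 201000 / (1 + 30.25972·0.001596)
= 201000 / 1.04831 ≈ 191737.76

≈ 192,000 cases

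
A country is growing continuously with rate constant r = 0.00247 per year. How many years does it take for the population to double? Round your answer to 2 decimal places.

doubling time = ln(2) / |r| = 0.69315 / 0.00247

doubling time ≈ 280.63 years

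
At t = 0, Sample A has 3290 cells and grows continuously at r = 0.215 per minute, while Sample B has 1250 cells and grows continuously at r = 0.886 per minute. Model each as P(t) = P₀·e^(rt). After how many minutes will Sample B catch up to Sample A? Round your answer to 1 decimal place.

t ≈ 1.4 minutes

3290·e^(0.215t) = 1250·e^(0.886t)
3290/1250 = e^((0.886 − 0.215)t) → ln(2.632) = 0.671·t
t = 0.96774 / 0.671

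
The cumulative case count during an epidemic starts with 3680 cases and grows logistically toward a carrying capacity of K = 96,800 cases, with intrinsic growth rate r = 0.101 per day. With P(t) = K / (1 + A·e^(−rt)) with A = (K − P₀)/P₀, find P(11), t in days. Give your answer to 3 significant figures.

A = (96800 − 3680)/3680 = 25.30435
P(11) = 96800 / (1 + 25.30435·e^(−0.101·11)) = 96800 / (1 + 25.30435·0.32923)
= 96800 / 9.33094 ≈ 10374.09

≈ 10,400 cases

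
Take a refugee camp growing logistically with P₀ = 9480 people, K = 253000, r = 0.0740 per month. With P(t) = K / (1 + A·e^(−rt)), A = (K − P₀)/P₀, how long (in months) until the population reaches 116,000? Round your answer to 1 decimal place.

A = (253000 − 9480)/9480 = 25.68776
116000 = 253000/(1 + 25.68776·e^(−0.074t)) → 1 + 25.68776·e^(−0.074t) = 2.18103
e^(−0.074t) = 0.045977 → t = ln(21.75022)/0.074 = 3.07962/0.074

t ≈ 41.6 months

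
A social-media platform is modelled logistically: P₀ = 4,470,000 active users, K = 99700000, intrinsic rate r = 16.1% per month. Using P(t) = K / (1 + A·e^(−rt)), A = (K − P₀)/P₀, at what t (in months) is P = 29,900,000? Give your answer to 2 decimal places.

t ≈ 13.73 months

A = (99700000 − 4470000)/4470000 = 21.30425
29900000 = 99700000/(1 + 21.30425·e^(−0.161t)) → 1 + 21.30425·e^(−0.161t) = 3.33445
e^(−0.161t) = 0.109577 → t = ln(9.12603)/0.161 = 2.21113/0.161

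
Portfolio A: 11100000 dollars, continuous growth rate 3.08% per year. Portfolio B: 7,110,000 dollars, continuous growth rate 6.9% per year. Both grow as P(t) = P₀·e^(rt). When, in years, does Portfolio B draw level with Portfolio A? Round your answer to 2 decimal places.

11100000·e^(0.0308t) = 7110000·e^(0.069t)
11100000/7110000 = e^((0.069 − 0.0308)t) → ln(1.56118) = 0.0382·t
t = 0.44544 / 0.0382

t ≈ 11.66 years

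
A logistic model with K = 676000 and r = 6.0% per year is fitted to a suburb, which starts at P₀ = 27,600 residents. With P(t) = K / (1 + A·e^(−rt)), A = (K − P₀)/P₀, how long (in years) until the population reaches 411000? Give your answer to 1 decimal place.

t ≈ 59.9 years

A = (676000 − 27600)/27600 = 23.49275
411000 = 676000/(1 + 23.49275·e^(−0.06t)) → 1 + 23.49275·e^(−0.06t) = 1.64477
e^(−0.06t) = 0.027445 → t = ln(36.43593)/0.06 = 3.59556/0.06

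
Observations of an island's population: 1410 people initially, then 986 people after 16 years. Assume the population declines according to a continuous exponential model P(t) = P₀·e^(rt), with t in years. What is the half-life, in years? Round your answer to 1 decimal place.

half-life ≈ 31.0 years

r = ln(986/1410) / 16 = ln(0.69929) / 16 ≈ -0.022356 per year
half-life = ln 2 / |r| = 0.69315 / 0.022356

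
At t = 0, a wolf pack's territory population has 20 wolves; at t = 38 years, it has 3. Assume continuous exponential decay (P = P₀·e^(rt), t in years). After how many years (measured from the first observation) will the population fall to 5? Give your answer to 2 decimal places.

t ≈ 27.77 years

r = ln(3/20) / 38 ≈ -0.049924 per year
t = ln(5/20) / r = -1.38629 / -0.049924 ≈ 27.768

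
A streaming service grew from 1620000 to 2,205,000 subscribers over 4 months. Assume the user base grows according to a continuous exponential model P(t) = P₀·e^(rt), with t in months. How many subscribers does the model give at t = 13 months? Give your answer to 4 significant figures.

≈ 4,412,000 subscribers

r = ln(2205000/1620000) / 4 ≈ 0.077075 per month
P(13) = 1620000 · e^(0.077075·13) = 1620000 · 2.72367 ≈ 4412341.8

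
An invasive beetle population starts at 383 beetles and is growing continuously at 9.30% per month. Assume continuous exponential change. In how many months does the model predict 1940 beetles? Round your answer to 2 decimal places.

1940 = 383 · e^(0.093·t)
t = ln(1940/383) / 0.093 = ln(5.06527) / 0.093 = 1.62241 / 0.093

t ≈ 17.45 months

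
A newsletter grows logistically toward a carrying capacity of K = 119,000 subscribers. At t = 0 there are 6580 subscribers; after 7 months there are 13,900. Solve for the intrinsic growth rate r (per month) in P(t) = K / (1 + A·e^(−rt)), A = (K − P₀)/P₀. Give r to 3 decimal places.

r ≈ 0.116 per month

A = (119000 − 6580)/6580 = 17.08511
13900 = 119000/(1 + 17.08511·e^(−r·7)) → e^(−7r) = (8.56115 − 1)/17.08511 = 0.442558
r = −ln(0.442558)/7 = 0.81518/7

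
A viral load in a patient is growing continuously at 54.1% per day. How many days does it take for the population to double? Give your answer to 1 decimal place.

doubling time ≈ 1.3 days

doubling time = ln(2) / |r| = 0.69315 / 0.541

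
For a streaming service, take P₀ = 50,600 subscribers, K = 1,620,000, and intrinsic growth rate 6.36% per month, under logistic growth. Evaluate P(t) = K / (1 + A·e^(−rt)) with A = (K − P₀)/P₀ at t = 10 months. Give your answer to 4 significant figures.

A = (1620000 − 50600)/50600 = 31.01581
P(10) = 1620000 / (1 + 31.01581·e^(−0.0636·10)) = 1620000 / (1 + 31.01581·0.529406)
= 1620000 / 17.41995 ≈ 92996.82

≈ 93,000 subscribers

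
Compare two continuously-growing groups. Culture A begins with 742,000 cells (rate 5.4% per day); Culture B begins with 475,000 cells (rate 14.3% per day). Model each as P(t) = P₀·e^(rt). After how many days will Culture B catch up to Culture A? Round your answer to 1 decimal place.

742000·e^(0.054t) = 475000·e^(0.143t)
742000/475000 = e^((0.143 − 0.054)t) → ln(1.56211) = 0.089·t
t = 0.44603 / 0.089

t ≈ 5.0 days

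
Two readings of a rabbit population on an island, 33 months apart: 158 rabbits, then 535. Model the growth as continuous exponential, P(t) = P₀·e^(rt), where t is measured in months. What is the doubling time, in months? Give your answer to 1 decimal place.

doubling time ≈ 18.8 months

r = ln(535/158) / 33 = ln(3.38608) / 33 ≈ 0.03696 per month
doubling time = ln 2 / |r| = 0.69315 / 0.03696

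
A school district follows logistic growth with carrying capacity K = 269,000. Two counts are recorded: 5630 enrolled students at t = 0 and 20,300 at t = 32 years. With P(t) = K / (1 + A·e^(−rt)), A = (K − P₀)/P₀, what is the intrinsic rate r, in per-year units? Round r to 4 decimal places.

r ≈ 0.0419 per year

A = (269000 − 5630)/5630 = 46.77975
20300 = 269000/(1 + 46.77975·e^(−r·32)) → e^(−32r) = (13.25123 − 1)/46.77975 = 0.261892
r = −ln(0.261892)/32 = 1.33982/32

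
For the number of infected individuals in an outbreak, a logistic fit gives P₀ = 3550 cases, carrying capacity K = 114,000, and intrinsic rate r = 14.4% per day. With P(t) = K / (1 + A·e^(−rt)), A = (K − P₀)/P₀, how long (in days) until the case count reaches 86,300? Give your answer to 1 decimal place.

t ≈ 31.8 days

A = (114000 − 3550)/3550 = 31.11268
86300 = 114000/(1 + 31.11268·e^(−0.144t)) → 1 + 31.11268·e^(−0.144t) = 1.32097
e^(−0.144t) = 0.010316 → t = ln(96.93227)/0.144 = 4.57401/0.144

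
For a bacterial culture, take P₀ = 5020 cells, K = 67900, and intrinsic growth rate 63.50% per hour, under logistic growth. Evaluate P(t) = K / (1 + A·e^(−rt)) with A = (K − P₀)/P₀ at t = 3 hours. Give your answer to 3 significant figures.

A = (67900 − 5020)/5020 = 12.5259
P(3) = 67900 / (1 + 12.5259·e^(−0.635·3)) = 67900 / (1 + 12.5259·0.148823)
= 67900 / 2.86414 ≈ 23706.97

≈ 23,700 cells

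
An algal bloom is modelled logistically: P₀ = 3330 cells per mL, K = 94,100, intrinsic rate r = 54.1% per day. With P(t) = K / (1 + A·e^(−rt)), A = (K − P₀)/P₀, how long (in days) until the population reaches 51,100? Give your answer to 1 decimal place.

A = (94100 − 3330)/3330 = 27.25826
51100 = 94100/(1 + 27.25826·e^(−0.541t)) → 1 + 27.25826·e^(−0.541t) = 1.84149
e^(−0.541t) = 0.030871 → t = ln(32.39295)/0.541 = 3.47794/0.541

t ≈ 6.4 days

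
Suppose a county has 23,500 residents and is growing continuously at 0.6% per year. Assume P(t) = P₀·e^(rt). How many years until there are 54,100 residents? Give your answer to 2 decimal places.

t ≈ 138.97 years

54100 = 23500 · e^(0.006·t)
t = ln(54100/23500) / 0.006 = ln(2.30213) / 0.006 = 0.83383 / 0.006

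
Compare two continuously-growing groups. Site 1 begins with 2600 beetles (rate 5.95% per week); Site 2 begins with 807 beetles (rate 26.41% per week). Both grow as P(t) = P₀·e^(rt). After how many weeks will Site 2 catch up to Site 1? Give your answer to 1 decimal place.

t ≈ 5.7 weeks

2600·e^(0.0595t) = 807·e^(0.2641t)
2600/807 = e^((0.2641 − 0.0595)t) → ln(3.22181) = 0.2046·t
t = 1.16994 / 0.2046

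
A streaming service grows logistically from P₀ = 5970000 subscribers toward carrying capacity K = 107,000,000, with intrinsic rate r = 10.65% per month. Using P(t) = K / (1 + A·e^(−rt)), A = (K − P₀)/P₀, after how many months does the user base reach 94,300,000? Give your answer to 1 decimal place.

t ≈ 45.4 months

A = (107000000 − 5970000)/5970000 = 16.92295
94300000 = 107000000/(1 + 16.92295·e^(−0.1065t)) → 1 + 16.92295·e^(−0.1065t) = 1.13468
e^(−0.1065t) = 0.007958 → t = ln(125.65622)/0.1065 = 4.83355/0.1065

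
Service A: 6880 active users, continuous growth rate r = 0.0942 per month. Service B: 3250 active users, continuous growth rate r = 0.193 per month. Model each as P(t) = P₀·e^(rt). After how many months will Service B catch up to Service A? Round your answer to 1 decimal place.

6880·e^(0.0942t) = 3250·e^(0.193t)
6880/3250 = e^((0.193 − 0.0942)t) → ln(2.11692) = 0.0988·t
t = 0.74996 / 0.0988

t ≈ 7.6 months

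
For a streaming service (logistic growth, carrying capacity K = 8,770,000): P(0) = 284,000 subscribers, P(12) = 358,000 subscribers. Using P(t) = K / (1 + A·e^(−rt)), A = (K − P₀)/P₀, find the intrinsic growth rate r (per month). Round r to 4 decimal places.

r ≈ 0.0200 per month

A = (8770000 − 284000)/284000 = 29.88028
358000 = 8770000/(1 + 29.88028·e^(−r·12)) → e^(−12r) = (24.49721 − 1)/29.88028 = 0.786378
r = −ln(0.786378)/12 = 0.24032/12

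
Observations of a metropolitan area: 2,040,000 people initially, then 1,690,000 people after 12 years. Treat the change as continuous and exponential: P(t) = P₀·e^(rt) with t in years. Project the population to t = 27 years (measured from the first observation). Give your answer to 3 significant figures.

r = ln(1690000/2040000) / 12 ≈ -0.015685 per year
P(27) = 2040000 · e^(-0.015685·27) = 2040000 · 0.65475 ≈ 1335695.23

≈ 1,340,000 people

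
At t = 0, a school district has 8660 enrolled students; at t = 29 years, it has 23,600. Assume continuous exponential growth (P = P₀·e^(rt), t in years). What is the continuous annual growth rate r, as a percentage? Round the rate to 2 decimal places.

23600 = 8660 · e^(r·29)
e^(29r) = 23600/8660 = 2.72517
r = ln(2.72517) / 29 = 1.00253 / 29

r ≈ 3.46% per year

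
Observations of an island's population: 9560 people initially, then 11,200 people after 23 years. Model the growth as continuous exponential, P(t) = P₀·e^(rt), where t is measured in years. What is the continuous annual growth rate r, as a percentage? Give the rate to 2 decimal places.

11200 = 9560 · e^(r·23)
e^(23r) = 11200/9560 = 1.17155
r = ln(1.17155) / 23 = 0.15833 / 23

r ≈ 0.69% per year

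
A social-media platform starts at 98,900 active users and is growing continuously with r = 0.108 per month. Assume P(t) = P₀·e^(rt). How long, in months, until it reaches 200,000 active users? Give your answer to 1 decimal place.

200000 = 98900 · e^(0.108·t)
t = ln(200000/98900) / 0.108 = ln(2.02224) / 0.108 = 0.70421 / 0.108

t ≈ 6.5 months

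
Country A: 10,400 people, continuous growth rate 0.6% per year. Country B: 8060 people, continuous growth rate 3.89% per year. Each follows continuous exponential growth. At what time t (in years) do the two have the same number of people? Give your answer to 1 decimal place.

10400·e^(0.006t) = 8060·e^(0.0389t)
10400/8060 = e^((0.0389 − 0.006)t) → ln(1.29032) = 0.0329·t
t = 0.25489 / 0.0329

t ≈ 7.7 years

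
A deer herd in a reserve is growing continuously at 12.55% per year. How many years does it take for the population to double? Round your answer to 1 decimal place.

doubling time = ln(2) / |r| = 0.69315 / 0.1255

doubling time ≈ 5.5 years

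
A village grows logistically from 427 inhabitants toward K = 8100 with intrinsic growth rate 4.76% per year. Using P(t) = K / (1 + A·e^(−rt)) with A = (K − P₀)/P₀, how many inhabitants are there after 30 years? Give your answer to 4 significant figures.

≈ 1,526 inhabitants

A = (8100 − 427)/427 = 17.96956
P(30) = 8100 / (1 + 17.96956·e^(−0.0476·30)) = 8100 / (1 + 17.96956·0.239788)
= 8100 / 5.30888 ≈ 1525.74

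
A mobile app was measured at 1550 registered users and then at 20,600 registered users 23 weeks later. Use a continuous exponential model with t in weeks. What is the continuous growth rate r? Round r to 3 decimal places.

r ≈ 0.112 per week

20600 = 1550 · e^(r·23)
e^(23r) = 20600/1550 = 13.29032
r = ln(13.29032) / 23 = 2.58704 / 23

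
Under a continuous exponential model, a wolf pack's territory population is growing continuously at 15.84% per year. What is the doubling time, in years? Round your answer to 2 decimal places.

doubling time = ln(2) / |r| = 0.69315 / 0.1584

doubling time ≈ 4.38 years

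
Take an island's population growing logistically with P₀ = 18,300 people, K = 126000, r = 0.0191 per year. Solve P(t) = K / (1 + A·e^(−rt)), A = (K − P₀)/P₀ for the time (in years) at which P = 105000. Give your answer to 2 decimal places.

t ≈ 177.06 years

A = (126000 − 18300)/18300 = 5.88525
105000 = 126000/(1 + 5.88525·e^(−0.0191t)) → 1 + 5.88525·e^(−0.0191t) = 1.2
e^(−0.0191t) = 0.033983 → t = ln(29.42623)/0.0191 = 3.38189/0.0191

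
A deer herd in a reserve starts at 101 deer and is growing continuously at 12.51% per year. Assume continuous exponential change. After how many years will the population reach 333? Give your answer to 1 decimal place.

t ≈ 9.5 years

333 = 101 · e^(0.1251·t)
t = ln(333/101) / 0.1251 = ln(3.29703) / 0.1251 = 1.19302 / 0.1251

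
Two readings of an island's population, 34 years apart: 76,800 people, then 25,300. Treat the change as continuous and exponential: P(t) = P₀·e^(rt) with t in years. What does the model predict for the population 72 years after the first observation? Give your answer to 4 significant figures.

≈ 7,314 people

r = ln(25300/76800) / 34 ≈ -0.032659 per year
P(72) = 76800 · e^(-0.032659·72) = 76800 · 0.09523 ≈ 7313.84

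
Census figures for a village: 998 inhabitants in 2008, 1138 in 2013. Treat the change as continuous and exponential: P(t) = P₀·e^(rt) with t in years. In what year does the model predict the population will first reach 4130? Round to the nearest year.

r = ln(1138/998) / 5 = 0.13127/5 ≈ 0.026255 per year
t = ln(4130/998) / r = 1.42028/0.026255 ≈ 54.1 years after 2008

year 2062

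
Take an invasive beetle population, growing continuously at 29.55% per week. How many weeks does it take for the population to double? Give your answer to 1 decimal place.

doubling time = ln(2) / |r| = 0.69315 / 0.2955

doubling time ≈ 2.3 weeks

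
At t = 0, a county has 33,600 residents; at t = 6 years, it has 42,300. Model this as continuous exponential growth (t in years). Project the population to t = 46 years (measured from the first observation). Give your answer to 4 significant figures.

r = ln(42300/33600) / 6 ≈ 0.038377 per year
P(46) = 33600 · e^(0.038377·46) = 33600 · 5.84353 ≈ 196342.49

≈ 196,300 residents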